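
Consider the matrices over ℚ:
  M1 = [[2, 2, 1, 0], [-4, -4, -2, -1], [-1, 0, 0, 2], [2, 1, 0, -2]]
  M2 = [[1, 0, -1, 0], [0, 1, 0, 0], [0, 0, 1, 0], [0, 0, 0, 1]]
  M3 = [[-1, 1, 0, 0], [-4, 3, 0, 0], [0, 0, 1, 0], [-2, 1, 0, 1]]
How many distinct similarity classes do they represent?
Characteristic polynomials: χ_{M1} = (x + 1)^4, χ_{M2} = (x - 1)^4, χ_{M3} = (x - 1)^4.

{M1}: invariant factors (x + 1)^2, (x + 1)^2.

{M2, M3}: invariant factors x - 1, x - 1, (x - 1)^2.

Matrices are similar if and only if their invariant-factor lists agree; the partition into similarity classes is {M1}, {M2, M3}.

2 classes: {M1}, {M2, M3}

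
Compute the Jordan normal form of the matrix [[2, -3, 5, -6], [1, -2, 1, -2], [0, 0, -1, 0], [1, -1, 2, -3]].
The characteristic polynomial is det(xI - A) = (x + 1)^4, so the eigenvalues are -1 (algebraic multiplicity 4).

For λ = -1: rank(A + I) = 2, rank((A + I)^2) = 0. The eigenspace has dimension 4 - 2 = 2, so there are 2 Jordan blocks; the rank sequence gives block sizes [2, 2].

Assembling the blocks gives the Jordan form J above.

J = [[-1, 1, 0, 0], [0, -1, 0, 0], [0, 0, -1, 1], [0, 0, 0, -1]]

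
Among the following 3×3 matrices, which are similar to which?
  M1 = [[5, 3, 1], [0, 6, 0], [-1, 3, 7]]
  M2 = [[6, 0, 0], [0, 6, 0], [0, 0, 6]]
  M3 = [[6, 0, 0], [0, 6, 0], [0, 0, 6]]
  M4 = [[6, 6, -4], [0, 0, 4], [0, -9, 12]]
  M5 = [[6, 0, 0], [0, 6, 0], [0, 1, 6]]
2 classes: {M1, M4, M5}, {M2, M3}

Characteristic polynomials: χ_{M1} = (x - 6)^3, χ_{M2} = (x - 6)^3, χ_{M3} = (x - 6)^3, χ_{M4} = (x - 6)^3, χ_{M5} = (x - 6)^3.

{M1, M4, M5}: invariant factors x - 6, (x - 6)^2.

{M2, M3}: invariant factors x - 6, x - 6, x - 6.

Matrices are similar if and only if their invariant-factor lists agree; the partition into similarity classes is {M1, M4, M5}, {M2, M3}.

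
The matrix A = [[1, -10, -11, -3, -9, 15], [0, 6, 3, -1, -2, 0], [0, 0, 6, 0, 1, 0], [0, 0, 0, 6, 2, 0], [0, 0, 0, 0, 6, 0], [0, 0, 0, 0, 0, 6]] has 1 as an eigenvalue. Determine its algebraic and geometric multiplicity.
algebraic multiplicity 1, geometric multiplicity 1

The characteristic polynomial is (x - 6)^5(x - 1), so the factor x - 1 appears with exponent 1: the algebraic multiplicity is 1.

rank(A - I) = 5, so the eigenspace has dimension 6 - 5 = 1: the geometric multiplicity is 1.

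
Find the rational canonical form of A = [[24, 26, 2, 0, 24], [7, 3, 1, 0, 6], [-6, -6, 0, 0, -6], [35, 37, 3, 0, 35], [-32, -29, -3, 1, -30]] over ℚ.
R = [[0, 2, 0, 0, 0], [1, -3, 0, 0, 0], [0, 0, 0, 0, -6], [0, 0, 1, 0, 11], [0, 0, 0, 1, 0]]

The invariant factors of A (the non-unit diagonal entries of the Smith normal form of xI - A over ℚ[x]) are x^2 + 3x - 2, (x - 3)(x^2 + 3x - 2), each dividing the next. The characteristic polynomial is their product, (x - 3)(x^2 + 3x - 2)^2.

The rational canonical form is the block-diagonal matrix of companion matrices C(f_i):
R = [[0, 2, 0, 0, 0], [1, -3, 0, 0, 0], [0, 0, 0, 0, -6], [0, 0, 1, 0, 11], [0, 0, 0, 1, 0]].

Note the characteristic polynomial does not split into linear factors over ℚ, so A has no Jordan form over ℚ; the rational canonical form exists over any field.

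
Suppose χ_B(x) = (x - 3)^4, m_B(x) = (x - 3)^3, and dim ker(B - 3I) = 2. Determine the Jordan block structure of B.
λ = 3: algebraic multiplicity 4 (exponent in χ_B), largest block size 3 (exponent in m_B), 2 blocks (geometric multiplicity). These force block sizes [3, 1].

Jordan blocks: (3, 3), (3, 1)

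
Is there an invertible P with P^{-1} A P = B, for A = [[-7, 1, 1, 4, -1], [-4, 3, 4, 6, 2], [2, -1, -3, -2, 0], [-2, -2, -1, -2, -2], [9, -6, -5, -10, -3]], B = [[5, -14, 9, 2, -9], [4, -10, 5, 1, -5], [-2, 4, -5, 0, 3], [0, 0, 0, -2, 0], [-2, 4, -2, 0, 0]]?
Yes.

Two matrices over a field are similar if and only if they have the same invariant factors.

Both A and B have characteristic polynomial (x + 2)^3(x + 3)^2 and minimal polynomial (x + 2)^2(x + 3)^2. Computing further, both have invariant factors x + 2, (x + 2)^2(x + 3)^2. Hence A and B are similar.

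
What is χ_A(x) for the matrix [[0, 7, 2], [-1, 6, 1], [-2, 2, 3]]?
χ_A(x) = (x - 3)^3

xI - A = [[x, -7, -2], [1, x - 6, -1], [2, -2, x - 3]].

Expanding det(xI - A) along the first row:
det(xI - A) = + (x)·det([[x - 6, -1], [-2, x - 3]]) - (-7)·det([[1, -1], [2, x - 3]]) + (-2)·det([[1, x - 6], [2, -2]]).

Evaluating gives χ_A(x) = x^3 - 9x^2 + 27x - 27 = (x - 3)^3.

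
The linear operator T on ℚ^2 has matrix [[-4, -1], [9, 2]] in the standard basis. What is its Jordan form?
The characteristic polynomial is det(xI - A) = (x + 1)^2, so the eigenvalues are -1 (algebraic multiplicity 2).

For λ = -1: rank(A + I) = 1, rank((A + I)^2) = 0. The eigenspace has dimension 2 - 1 = 1, so there is 1 Jordan block; the rank sequence gives block sizes [2].

Assembling the blocks gives the Jordan form J above.

J = [[-1, 1], [0, -1]]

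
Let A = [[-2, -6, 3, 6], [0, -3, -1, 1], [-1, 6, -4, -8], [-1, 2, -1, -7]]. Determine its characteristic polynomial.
χ_A(x) = (x + 3)^2(x + 5)^2

xI - A = [[x + 2, 6, -3, -6], [0, x + 3, 1, -1], [1, -6, x + 4, 8], [1, -2, 1, x + 7]].

Expanding det(xI - A) along the first row:
det(xI - A) = + (x + 2)·det([[x + 3, 1, -1], [-6, x + 4, 8], [-2, 1, x + 7]]) - (6)·det([[0, 1, -1], [1, x + 4, 8], [1, 1, x + 7]]) + (-3)·det([[0, x + 3, -1], [1, -6, 8], [1, -2, x + 7]]) - (-6)·det([[0, x + 3, 1], [1, -6, x + 4], [1, -2, 1]]).

Evaluating gives χ_A(x) = x^4 + 16x^3 + 94x^2 + 240x + 225 = (x + 3)^2(x + 5)^2.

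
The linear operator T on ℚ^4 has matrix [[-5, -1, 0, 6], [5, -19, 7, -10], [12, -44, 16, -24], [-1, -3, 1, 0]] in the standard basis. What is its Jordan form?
The characteristic polynomial is det(xI - A) = (x + 2)^4, so the eigenvalues are -2 (algebraic multiplicity 4).

For λ = -2: rank(A + 2I) = 2, rank((A + 2I)^2) = 1, rank((A + 2I)^3) = 0. The eigenspace has dimension 4 - 2 = 2, so there are 2 Jordan blocks; the rank sequence gives block sizes [3, 1].

Assembling the blocks gives the Jordan form J above.

J = [[-2, 1, 0, 0], [0, -2, 1, 0], [0, 0, -2, 0], [0, 0, 0, -2]]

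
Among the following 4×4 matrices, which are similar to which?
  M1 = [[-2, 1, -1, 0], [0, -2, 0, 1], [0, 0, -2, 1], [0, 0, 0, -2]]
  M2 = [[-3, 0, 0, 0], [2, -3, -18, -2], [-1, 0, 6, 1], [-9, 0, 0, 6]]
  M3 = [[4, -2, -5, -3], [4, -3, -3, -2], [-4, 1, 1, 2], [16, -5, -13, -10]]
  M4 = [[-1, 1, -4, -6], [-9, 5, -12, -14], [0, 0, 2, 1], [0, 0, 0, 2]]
3 classes: {M1, M3}, {M2}, {M4}

Characteristic polynomials: χ_{M1} = (x + 2)^4, χ_{M2} = (x - 6)^2(x + 3)^2, χ_{M3} = (x + 2)^4, χ_{M4} = (x - 2)^4.

{M1, M3}: invariant factors (x + 2)^2, (x + 2)^2.

{M2}: invariant factors x + 3, (x - 6)^2(x + 3).

{M4}: invariant factors (x - 2)^2, (x - 2)^2.

Matrices are similar if and only if their invariant-factor lists agree; the partition into similarity classes is {M1, M3}, {M2}, {M4}.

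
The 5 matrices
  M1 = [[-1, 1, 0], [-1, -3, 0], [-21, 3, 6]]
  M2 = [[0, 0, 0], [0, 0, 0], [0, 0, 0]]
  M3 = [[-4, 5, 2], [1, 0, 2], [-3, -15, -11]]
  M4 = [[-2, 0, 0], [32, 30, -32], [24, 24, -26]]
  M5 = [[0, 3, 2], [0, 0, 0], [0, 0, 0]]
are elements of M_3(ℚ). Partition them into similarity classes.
5 classes: {M1}, {M2}, {M3}, {M4}, {M5}

Characteristic polynomials: χ_{M1} = (x - 6)(x + 2)^2, χ_{M2} = x^3, χ_{M3} = (x + 5)^3, χ_{M4} = (x - 6)(x + 2)^2, χ_{M5} = x^3.

{M1}: invariant factors (x - 6)(x + 2)^2.

{M2}: invariant factors x, x, x.

{M3}: invariant factors x + 5, (x + 5)^2.

{M4}: invariant factors x + 2, (x - 6)(x + 2).

{M5}: invariant factors x, x^2.

Matrices are similar if and only if their invariant-factor lists agree; the partition into similarity classes is {M1}, {M2}, {M3}, {M4}, {M5}.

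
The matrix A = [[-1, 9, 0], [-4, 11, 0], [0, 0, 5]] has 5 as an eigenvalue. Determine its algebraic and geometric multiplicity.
algebraic multiplicity 3, geometric multiplicity 2

The characteristic polynomial is (x - 5)^3, so the factor x - 5 appears with exponent 3: the algebraic multiplicity is 3.

rank(A - 5I) = 1, so the eigenspace has dimension 3 - 1 = 2: the geometric multiplicity is 2.

Since 2 < 3, A is not diagonalizable.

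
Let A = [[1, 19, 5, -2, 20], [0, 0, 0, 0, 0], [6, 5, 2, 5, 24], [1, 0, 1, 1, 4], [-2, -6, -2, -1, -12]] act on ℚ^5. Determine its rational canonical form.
R = [[0, 0, 0, 0, 0], [1, -4, 0, 0, 0], [0, 0, 0, 0, 0], [0, 0, 1, 0, 0], [0, 0, 0, 1, -4]]

The invariant factors of A (the non-unit diagonal entries of the Smith normal form of xI - A over ℚ[x]) are x(x + 4), x^2(x + 4), each dividing the next. The characteristic polynomial is their product, x^3(x + 4)^2.

The rational canonical form is the block-diagonal matrix of companion matrices C(f_i):
R = [[0, 0, 0, 0, 0], [1, -4, 0, 0, 0], [0, 0, 0, 0, 0], [0, 0, 1, 0, 0], [0, 0, 0, 1, -4]].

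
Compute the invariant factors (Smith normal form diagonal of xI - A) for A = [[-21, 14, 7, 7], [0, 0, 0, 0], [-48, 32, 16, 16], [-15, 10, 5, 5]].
The Jordan structure of A has elementary divisors x^2, x, x. Arranging the block sizes at each eigenvalue in decreasing order and taking row products gives the invariant factors.

Invariant factors (smallest first, each dividing the next): x, x, x^2.

Check: the last factor x^2 is the minimal polynomial, and the product x^4 is the characteristic polynomial.

x, x, x^2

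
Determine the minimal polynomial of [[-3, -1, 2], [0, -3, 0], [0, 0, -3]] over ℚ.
The characteristic polynomial factors as (x + 3)^3. The minimal polynomial is ∏(x - λ)^{k_λ} where k_λ is the size of the largest Jordan block at λ.

For λ = -3: rank(A + 3I) = 1, and the largest Jordan block has size 2 (the smallest k with rank((A + 3I)^k) = rank((A + 3I)^(k+1))).

So m_A(x) = (x + 3)^2.

m_A(x) = (x + 3)^2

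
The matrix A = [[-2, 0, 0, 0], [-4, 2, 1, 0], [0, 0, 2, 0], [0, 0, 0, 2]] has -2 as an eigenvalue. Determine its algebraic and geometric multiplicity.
The characteristic polynomial is (x - 2)^3(x + 2), so the factor x + 2 appears with exponent 1: the algebraic multiplicity is 1.

rank(A + 2I) = 3, so the eigenspace has dimension 4 - 3 = 1: the geometric multiplicity is 1.

algebraic multiplicity 1, geometric multiplicity 1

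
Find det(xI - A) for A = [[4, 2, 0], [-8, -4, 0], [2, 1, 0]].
χ_A(x) = x^3

xI - A = [[x - 4, -2, 0], [8, x + 4, 0], [-2, -1, x]].

Expanding det(xI - A) along the first row:
det(xI - A) = + (x - 4)·det([[x + 4, 0], [-1, x]]) - (-2)·det([[8, 0], [-2, x]]) + (0)·det([[8, x + 4], [-2, -1]]).

Evaluating gives χ_A(x) = x^3.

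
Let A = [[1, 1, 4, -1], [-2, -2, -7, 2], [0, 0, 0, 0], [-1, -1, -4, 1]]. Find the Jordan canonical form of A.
J = [[0, 1, 0, 0], [0, 0, 1, 0], [0, 0, 0, 0], [0, 0, 0, 0]]

The characteristic polynomial is det(xI - A) = x^4, so the eigenvalues are 0 (algebraic multiplicity 4).

For λ = 0: rank(A) = 2, rank(A^2) = 1, rank(A^3) = 0. The eigenspace has dimension 4 - 2 = 2, so there are 2 Jordan blocks; the rank sequence gives block sizes [3, 1].

Assembling the blocks gives the Jordan form J above.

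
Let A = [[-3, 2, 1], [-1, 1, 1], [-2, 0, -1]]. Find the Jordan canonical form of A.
The characteristic polynomial is det(xI - A) = (x + 1)^3, so the eigenvalues are -1 (algebraic multiplicity 3).

For λ = -1: rank(A + I) = 2, rank((A + I)^2) = 1, rank((A + I)^3) = 0. The eigenspace has dimension 3 - 2 = 1, so there is 1 Jordan block; the rank sequence gives block sizes [3].

Assembling the blocks gives the Jordan form J above.

J = [[-1, 1, 0], [0, -1, 1], [0, 0, -1]]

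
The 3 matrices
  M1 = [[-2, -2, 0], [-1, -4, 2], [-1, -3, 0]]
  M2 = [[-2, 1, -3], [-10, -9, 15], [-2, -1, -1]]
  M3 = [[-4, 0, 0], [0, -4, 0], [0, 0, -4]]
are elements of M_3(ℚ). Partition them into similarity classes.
3 classes: {M1}, {M2}, {M3}

Characteristic polynomials: χ_{M1} = (x + 2)^3, χ_{M2} = (x + 4)^3, χ_{M3} = (x + 4)^3.

{M1}: invariant factors (x + 2)^3.

{M2}: invariant factors x + 4, (x + 4)^2.

{M3}: invariant factors x + 4, x + 4, x + 4.

Matrices are similar if and only if their invariant-factor lists agree; the partition into similarity classes is {M1}, {M2}, {M3}.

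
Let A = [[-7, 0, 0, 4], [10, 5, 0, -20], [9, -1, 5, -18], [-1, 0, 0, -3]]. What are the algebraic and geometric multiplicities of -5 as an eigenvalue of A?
algebraic multiplicity 2, geometric multiplicity 1

The characteristic polynomial is (x - 5)^2(x + 5)^2, so the factor x + 5 appears with exponent 2: the algebraic multiplicity is 2.

rank(A + 5I) = 3, so the eigenspace has dimension 4 - 3 = 1: the geometric multiplicity is 1.

Since 1 < 2, A is not diagonalizable.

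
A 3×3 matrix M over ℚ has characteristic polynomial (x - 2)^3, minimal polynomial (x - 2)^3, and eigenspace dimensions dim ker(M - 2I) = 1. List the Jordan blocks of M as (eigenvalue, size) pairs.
Jordan blocks: (2, 3)

λ = 2: algebraic multiplicity 3 (exponent in χ_M), largest block size 3 (exponent in m_M), 1 block (geometric multiplicity). This forces block sizes [3].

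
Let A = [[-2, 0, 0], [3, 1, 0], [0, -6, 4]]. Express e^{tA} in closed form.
A has Jordan form J = [[-2, 0, 0], [0, 1, 0], [0, 0, 4]] with A = PJP^{-1}, so e^{tA} = P e^{tJ} P^{-1}.

For a Jordan block J_k(λ), e^{tJ_k(λ)} = e^{λt} · (I + tN + t^2 N^2/2! + ... + t^{k-1} N^{k-1}/(k-1)!) where N is the nilpotent superdiagonal part.

Assembling the blocks and conjugating back gives the entries of e^{tA} as shown above.

e^{tA} = [[e^{-2*t}, 0, 0], [e^{t} - e^{-2*t}, e^{t}, 0], [-e^{4*t} + 2*e^{t} - e^{-2*t}, 2*(1 - e^{3*t})*e^{t}, e^{4*t}]]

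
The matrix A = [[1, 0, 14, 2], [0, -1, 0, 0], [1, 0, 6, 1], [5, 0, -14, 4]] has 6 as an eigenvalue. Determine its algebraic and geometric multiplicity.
The characteristic polynomial is (x - 6)^2(x + 1)^2, so the factor x - 6 appears with exponent 2: the algebraic multiplicity is 2.

rank(A - 6I) = 3, so the eigenspace has dimension 4 - 3 = 1: the geometric multiplicity is 1.

Since 1 < 2, A is not diagonalizable.

algebraic multiplicity 2, geometric multiplicity 1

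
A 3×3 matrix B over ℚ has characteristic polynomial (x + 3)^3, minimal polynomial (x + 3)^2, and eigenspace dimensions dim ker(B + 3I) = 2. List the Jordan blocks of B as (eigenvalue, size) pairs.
Jordan blocks: (-3, 2), (-3, 1)

λ = -3: algebraic multiplicity 3 (exponent in χ_B), largest block size 2 (exponent in m_B), 2 blocks (geometric multiplicity). These force block sizes [2, 1].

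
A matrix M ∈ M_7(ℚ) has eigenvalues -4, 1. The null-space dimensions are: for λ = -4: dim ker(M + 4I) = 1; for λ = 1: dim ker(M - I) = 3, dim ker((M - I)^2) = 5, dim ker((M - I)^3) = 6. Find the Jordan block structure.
Jordan blocks: (-4, 1), (1, 3), (1, 2), (1, 1)

λ = -4: successive nullity increments [1] count blocks of size ≥ k; block sizes are [1].
λ = 1: successive nullity increments [3, 2, 1] count blocks of size ≥ k; block sizes are [3, 2, 1].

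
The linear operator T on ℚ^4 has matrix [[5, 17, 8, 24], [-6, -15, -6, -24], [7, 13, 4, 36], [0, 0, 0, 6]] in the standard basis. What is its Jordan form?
The characteristic polynomial is det(xI - A) = x(x - 6)(x + 3)^2, so the eigenvalues are -3 (algebraic multiplicity 2), 0 (algebraic multiplicity 1), 6 (algebraic multiplicity 1).

For λ = -3: rank(A + 3I) = 3, rank((A + 3I)^2) = 2. The eigenspace has dimension 4 - 3 = 1, so there is 1 Jordan block; the rank sequence gives block sizes [2].

For λ = 0: algebraic multiplicity 1 gives one 1×1 block.

For λ = 6: algebraic multiplicity 1 gives one 1×1 block.

Assembling the blocks gives the Jordan form J above.

J = [[-3, 1, 0, 0], [0, -3, 0, 0], [0, 0, 0, 0], [0, 0, 0, 6]]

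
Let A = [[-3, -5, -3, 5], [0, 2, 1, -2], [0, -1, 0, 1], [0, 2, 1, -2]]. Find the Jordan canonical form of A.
J = [[-3, 0, 0, 0], [0, 0, 1, 0], [0, 0, 0, 1], [0, 0, 0, 0]]

The characteristic polynomial is det(xI - A) = x^3(x + 3), so the eigenvalues are -3 (algebraic multiplicity 1), 0 (algebraic multiplicity 3).

For λ = -3: algebraic multiplicity 1 gives one 1×1 block.

For λ = 0: rank(A) = 3, rank(A^2) = 2, rank(A^3) = 1. The eigenspace has dimension 4 - 3 = 1, so there is 1 Jordan block; the rank sequence gives block sizes [3].

Assembling the blocks gives the Jordan form J above.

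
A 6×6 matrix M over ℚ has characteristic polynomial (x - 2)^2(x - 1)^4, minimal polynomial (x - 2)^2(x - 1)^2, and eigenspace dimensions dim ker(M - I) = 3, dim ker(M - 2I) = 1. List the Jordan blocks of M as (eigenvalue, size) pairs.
λ = 1: algebraic multiplicity 4 (exponent in χ_M), largest block size 2 (exponent in m_M), 3 blocks (geometric multiplicity). These force block sizes [2, 1, 1].
λ = 2: algebraic multiplicity 2 (exponent in χ_M), largest block size 2 (exponent in m_M), 1 block (geometric multiplicity). This forces block sizes [2].

Jordan blocks: (1, 2), (1, 1), (1, 1), (2, 2)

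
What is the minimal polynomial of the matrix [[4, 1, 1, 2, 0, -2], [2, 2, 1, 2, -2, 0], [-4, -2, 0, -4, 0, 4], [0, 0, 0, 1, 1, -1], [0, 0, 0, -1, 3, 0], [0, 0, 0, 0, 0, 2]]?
The characteristic polynomial factors as (x - 2)^6. The minimal polynomial is ∏(x - λ)^{k_λ} where k_λ is the size of the largest Jordan block at λ.

For λ = 2: rank(A - 2I) = 4, and the largest Jordan block has size 3 (the smallest k with rank((A - 2I)^k) = rank((A - 2I)^(k+1))).

So m_A(x) = (x - 2)^3.

m_A(x) = (x - 2)^3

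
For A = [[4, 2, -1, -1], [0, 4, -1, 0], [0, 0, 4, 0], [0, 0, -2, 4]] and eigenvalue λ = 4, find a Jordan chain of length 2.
We seek v_1 ∈ ker((A - 4I)^2) \ ker(A - 4I), then set v_{i+1} = (A - 4I) v_i.

One such chain is v_1 = [[0, 1, 0, 1]]^T, v_2 = [[1, 0, 0, 0]]^T. Check: (A - 4I) v_2 = [[0, 0, 0, 0]]^T = 0.

v_1 = [[0, 1, 0, 1]]^T, v_2 = [[1, 0, 0, 0]]^T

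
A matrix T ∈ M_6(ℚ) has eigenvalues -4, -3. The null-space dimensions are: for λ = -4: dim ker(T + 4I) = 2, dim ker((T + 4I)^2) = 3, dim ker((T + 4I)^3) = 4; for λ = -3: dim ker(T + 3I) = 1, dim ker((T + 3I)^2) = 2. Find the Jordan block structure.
λ = -4: successive nullity increments [2, 1, 1] count blocks of size ≥ k; block sizes are [3, 1].
λ = -3: successive nullity increments [1, 1] count blocks of size ≥ k; block sizes are [2].

Jordan blocks: (-4, 3), (-4, 1), (-3, 2)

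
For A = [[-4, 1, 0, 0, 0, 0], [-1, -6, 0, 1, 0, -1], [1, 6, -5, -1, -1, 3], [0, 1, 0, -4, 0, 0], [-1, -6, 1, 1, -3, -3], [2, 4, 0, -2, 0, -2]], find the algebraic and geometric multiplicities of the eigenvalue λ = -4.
The characteristic polynomial is (x + 4)^6, so the factor x + 4 appears with exponent 6: the algebraic multiplicity is 6.

rank(A + 4I) = 3, so the eigenspace has dimension 6 - 3 = 3: the geometric multiplicity is 3.

Since 3 < 6, A is not diagonalizable.

algebraic multiplicity 6, geometric multiplicity 3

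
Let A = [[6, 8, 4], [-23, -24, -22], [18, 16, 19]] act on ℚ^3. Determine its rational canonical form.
R = [[0, 0, -40], [1, 0, 22], [0, 1, 1]]

The invariant factors of A (the non-unit diagonal entries of the Smith normal form of xI - A over ℚ[x]) are (x - 4)(x - 2)(x + 5), each dividing the next. The characteristic polynomial is their product, (x - 4)(x - 2)(x + 5).

The rational canonical form is the block-diagonal matrix of companion matrices C(f_i):
R = [[0, 0, -40], [1, 0, 22], [0, 1, 1]].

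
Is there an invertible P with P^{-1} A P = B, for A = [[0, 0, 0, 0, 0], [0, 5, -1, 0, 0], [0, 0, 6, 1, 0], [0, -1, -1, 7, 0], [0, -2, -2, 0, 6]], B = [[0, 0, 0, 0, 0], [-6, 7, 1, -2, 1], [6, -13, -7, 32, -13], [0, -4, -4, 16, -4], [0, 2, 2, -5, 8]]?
Yes.

Two matrices over a field are similar if and only if they have the same invariant factors.

Both A and B have characteristic polynomial x(x - 6)^4 and minimal polynomial x(x - 6)^3. Computing further, both have invariant factors x - 6, x(x - 6)^3. Hence A and B are similar.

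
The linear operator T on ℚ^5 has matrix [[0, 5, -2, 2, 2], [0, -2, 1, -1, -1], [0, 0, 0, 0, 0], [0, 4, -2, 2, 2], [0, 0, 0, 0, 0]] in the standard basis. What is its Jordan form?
J = [[0, 1, 0, 0, 0], [0, 0, 1, 0, 0], [0, 0, 0, 0, 0], [0, 0, 0, 0, 0], [0, 0, 0, 0, 0]]

The characteristic polynomial is det(xI - A) = x^5, so the eigenvalues are 0 (algebraic multiplicity 5).

For λ = 0: rank(A) = 2, rank(A^2) = 1, rank(A^3) = 0. The eigenspace has dimension 5 - 2 = 3, so there are 3 Jordan blocks; the rank sequence gives block sizes [3, 1, 1].

Assembling the blocks gives the Jordan form J above.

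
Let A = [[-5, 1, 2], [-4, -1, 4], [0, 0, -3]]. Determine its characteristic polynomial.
xI - A = [[x + 5, -1, -2], [4, x + 1, -4], [0, 0, x + 3]].

Expanding det(xI - A) along the first row:
det(xI - A) = + (x + 5)·det([[x + 1, -4], [0, x + 3]]) - (-1)·det([[4, -4], [0, x + 3]]) + (-2)·det([[4, x + 1], [0, 0]]).

Evaluating gives χ_A(x) = x^3 + 9x^2 + 27x + 27 = (x + 3)^3.

χ_A(x) = (x + 3)^3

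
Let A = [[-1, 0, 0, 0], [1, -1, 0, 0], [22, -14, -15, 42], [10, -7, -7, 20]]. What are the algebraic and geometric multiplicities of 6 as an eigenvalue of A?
algebraic multiplicity 1, geometric multiplicity 1

The characteristic polynomial is (x - 6)(x + 1)^3, so the factor x - 6 appears with exponent 1: the algebraic multiplicity is 1.

rank(A - 6I) = 3, so the eigenspace has dimension 4 - 3 = 1: the geometric multiplicity is 1.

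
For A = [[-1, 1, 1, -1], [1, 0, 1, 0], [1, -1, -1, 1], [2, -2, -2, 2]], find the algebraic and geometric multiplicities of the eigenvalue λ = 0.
algebraic multiplicity 4, geometric multiplicity 2

The characteristic polynomial is x^4, so the factor x appears with exponent 4: the algebraic multiplicity is 4.

rank(A) = 2, so the eigenspace has dimension 4 - 2 = 2: the geometric multiplicity is 2.

Since 2 < 4, A is not diagonalizable.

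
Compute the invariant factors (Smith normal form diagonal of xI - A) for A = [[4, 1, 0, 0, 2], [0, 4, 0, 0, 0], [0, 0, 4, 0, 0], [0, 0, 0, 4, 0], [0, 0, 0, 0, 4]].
x - 4, x - 4, x - 4, (x - 4)^2

The Jordan structure of A has elementary divisors (x - 4)^2, (x - 4), (x - 4), (x - 4). Arranging the block sizes at each eigenvalue in decreasing order and taking row products gives the invariant factors.

Invariant factors (smallest first, each dividing the next): x - 4, x - 4, x - 4, (x - 4)^2.

Check: the last factor (x - 4)^2 is the minimal polynomial, and the product (x - 4)^5 is the characteristic polynomial.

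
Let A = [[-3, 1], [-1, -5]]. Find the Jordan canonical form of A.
The characteristic polynomial is det(xI - A) = (x + 4)^2, so the eigenvalues are -4 (algebraic multiplicity 2).

For λ = -4: rank(A + 4I) = 1, rank((A + 4I)^2) = 0. The eigenspace has dimension 2 - 1 = 1, so there is 1 Jordan block; the rank sequence gives block sizes [2].

Assembling the blocks gives the Jordan form J above.

J = [[-4, 1], [0, -4]]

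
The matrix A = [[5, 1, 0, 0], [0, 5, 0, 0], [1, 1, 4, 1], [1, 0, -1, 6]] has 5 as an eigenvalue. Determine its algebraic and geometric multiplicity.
algebraic multiplicity 4, geometric multiplicity 2

The characteristic polynomial is (x - 5)^4, so the factor x - 5 appears with exponent 4: the algebraic multiplicity is 4.

rank(A - 5I) = 2, so the eigenspace has dimension 4 - 2 = 2: the geometric multiplicity is 2.

Since 2 < 4, A is not diagonalizable.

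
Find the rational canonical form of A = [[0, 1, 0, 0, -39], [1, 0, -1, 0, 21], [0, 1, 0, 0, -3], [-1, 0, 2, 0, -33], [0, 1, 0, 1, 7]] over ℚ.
The invariant factors of A (the non-unit diagonal entries of the Smith normal form of xI - A over ℚ[x]) are (x - 4)(x - 3)(x^3 + 3), each dividing the next. The characteristic polynomial is their product, (x - 4)(x - 3)(x^3 + 3).

The rational canonical form is the block-diagonal matrix of companion matrices C(f_i):
R = [[0, 0, 0, 0, -36], [1, 0, 0, 0, 21], [0, 1, 0, 0, -3], [0, 0, 1, 0, -12], [0, 0, 0, 1, 7]].

Note the characteristic polynomial does not split into linear factors over ℚ, so A has no Jordan form over ℚ; the rational canonical form exists over any field.

R = [[0, 0, 0, 0, -36], [1, 0, 0, 0, 21], [0, 1, 0, 0, -3], [0, 0, 1, 0, -12], [0, 0, 0, 1, 7]]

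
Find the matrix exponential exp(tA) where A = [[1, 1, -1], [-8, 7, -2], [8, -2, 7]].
A has Jordan form J = [[5, 1, 0], [0, 5, 0], [0, 0, 5]] with A = PJP^{-1}, so e^{tA} = P e^{tJ} P^{-1}.

For a Jordan block J_k(λ), e^{tJ_k(λ)} = e^{λt} · (I + tN + t^2 N^2/2! + ... + t^{k-1} N^{k-1}/(k-1)!) where N is the nilpotent superdiagonal part.

Assembling the blocks and conjugating back gives the entries of e^{tA} as shown above.

e^{tA} = [[(1 - 4*t)*e^{5*t}, t*e^{5*t}, -t*e^{5*t}], [-8*t*e^{5*t}, (2*t + 1)*e^{5*t}, -2*t*e^{5*t}], [8*t*e^{5*t}, -2*t*e^{5*t}, (2*t + 1)*e^{5*t}]]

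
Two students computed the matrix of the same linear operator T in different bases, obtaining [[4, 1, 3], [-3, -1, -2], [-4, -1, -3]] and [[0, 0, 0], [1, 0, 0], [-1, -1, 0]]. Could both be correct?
Yes.

Two matrices over a field are similar if and only if they have the same invariant factors.

Both A and B have characteristic polynomial x^3 and minimal polynomial x^3. Computing further, both have invariant factors x^3. Hence A and B are similar.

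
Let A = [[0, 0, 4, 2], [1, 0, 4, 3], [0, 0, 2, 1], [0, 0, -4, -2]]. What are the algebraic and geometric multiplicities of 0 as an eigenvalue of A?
The characteristic polynomial is x^4, so the factor x appears with exponent 4: the algebraic multiplicity is 4.

rank(A) = 2, so the eigenspace has dimension 4 - 2 = 2: the geometric multiplicity is 2.

Since 2 < 4, A is not diagonalizable.

algebraic multiplicity 4, geometric multiplicity 2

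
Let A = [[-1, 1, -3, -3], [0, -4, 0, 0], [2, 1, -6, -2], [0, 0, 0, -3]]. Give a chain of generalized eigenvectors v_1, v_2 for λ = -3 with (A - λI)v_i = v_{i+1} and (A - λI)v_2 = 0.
v_1 = [[0, 0, 0, 1]]^T, v_2 = [[-3, 0, -2, 0]]^T

We seek v_1 ∈ ker((A + 3I)^2) \ ker(A + 3I), then set v_{i+1} = (A + 3I) v_i.

One such chain is v_1 = [[0, 0, 0, 1]]^T, v_2 = [[-3, 0, -2, 0]]^T. Check: (A + 3I) v_2 = [[0, 0, 0, 0]]^T = 0.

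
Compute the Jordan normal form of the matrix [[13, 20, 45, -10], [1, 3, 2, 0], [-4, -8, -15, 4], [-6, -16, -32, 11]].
J = [[3, 1, 0, 0], [0, 3, 1, 0], [0, 0, 3, 0], [0, 0, 0, 3]]

The characteristic polynomial is det(xI - A) = (x - 3)^4, so the eigenvalues are 3 (algebraic multiplicity 4).

For λ = 3: rank(A - 3I) = 2, rank((A - 3I)^2) = 1, rank((A - 3I)^3) = 0. The eigenspace has dimension 4 - 2 = 2, so there are 2 Jordan blocks; the rank sequence gives block sizes [3, 1].

Assembling the blocks gives the Jordan form J above.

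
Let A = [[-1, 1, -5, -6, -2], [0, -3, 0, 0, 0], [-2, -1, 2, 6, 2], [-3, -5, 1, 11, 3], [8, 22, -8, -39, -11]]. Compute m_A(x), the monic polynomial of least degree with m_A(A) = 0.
m_A(x) = x(x - 2)^2(x + 3)

The characteristic polynomial factors as x(x - 2)^2(x + 3)^2. The minimal polynomial is ∏(x - λ)^{k_λ} where k_λ is the size of the largest Jordan block at λ.

For λ = -3: rank(A + 3I) = 3, and the largest Jordan block has size 1 (the smallest k with rank((A + 3I)^k) = rank((A + 3I)^(k+1))).
For λ = 0: rank(A) = 4, and the largest Jordan block has size 1 (the smallest k with rank(A^k) = rank(A^(k+1))).
For λ = 2: rank(A - 2I) = 4, and the largest Jordan block has size 2 (the smallest k with rank((A - 2I)^k) = rank((A - 2I)^(k+1))).

So m_A(x) = x(x - 2)^2(x + 3).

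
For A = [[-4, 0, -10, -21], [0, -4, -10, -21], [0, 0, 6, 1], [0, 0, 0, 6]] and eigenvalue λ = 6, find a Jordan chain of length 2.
We seek v_1 ∈ ker((A - 6I)^2) \ ker(A - 6I), then set v_{i+1} = (A - 6I) v_i.

One such chain is v_1 = [[-1, -1, -1, 1]]^T, v_2 = [[-1, -1, 1, 0]]^T. Check: (A - 6I) v_2 = [[0, 0, 0, 0]]^T = 0.

v_1 = [[-1, -1, -1, 1]]^T, v_2 = [[-1, -1, 1, 0]]^T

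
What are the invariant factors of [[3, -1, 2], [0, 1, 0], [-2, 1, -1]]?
The Jordan structure of A has elementary divisors (x - 1)^2, (x - 1). Arranging the block sizes at each eigenvalue in decreasing order and taking row products gives the invariant factors.

Invariant factors (smallest first, each dividing the next): x - 1, (x - 1)^2.

Check: the last factor (x - 1)^2 is the minimal polynomial, and the product (x - 1)^3 is the characteristic polynomial.

x - 1, (x - 1)^2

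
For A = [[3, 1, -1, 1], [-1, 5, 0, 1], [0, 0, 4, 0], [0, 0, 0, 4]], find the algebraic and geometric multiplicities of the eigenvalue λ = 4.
algebraic multiplicity 4, geometric multiplicity 2

The characteristic polynomial is (x - 4)^4, so the factor x - 4 appears with exponent 4: the algebraic multiplicity is 4.

rank(A - 4I) = 2, so the eigenspace has dimension 4 - 2 = 2: the geometric multiplicity is 2.

Since 2 < 4, A is not diagonalizable.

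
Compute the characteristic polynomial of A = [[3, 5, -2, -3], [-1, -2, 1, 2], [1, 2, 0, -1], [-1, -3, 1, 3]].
χ_A(x) = (x - 1)^4

xI - A = [[x - 3, -5, 2, 3], [1, x + 2, -1, -2], [-1, -2, x, 1], [1, 3, -1, x - 3]].

Expanding det(xI - A) along the first row:
det(xI - A) = + (x - 3)·det([[x + 2, -1, -2], [-2, x, 1], [3, -1, x - 3]]) - (-5)·det([[1, -1, -2], [-1, x, 1], [1, -1, x - 3]]) + (2)·det([[1, x + 2, -2], [-1, -2, 1], [1, 3, x - 3]]) - (3)·det([[1, x + 2, -1], [-1, -2, x], [1, 3, -1]]).

Evaluating gives χ_A(x) = x^4 - 4x^3 + 6x^2 - 4x + 1 = (x - 1)^4.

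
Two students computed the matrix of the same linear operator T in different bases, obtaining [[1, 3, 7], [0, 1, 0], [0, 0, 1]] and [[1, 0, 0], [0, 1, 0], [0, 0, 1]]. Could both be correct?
Both have characteristic polynomial (x - 1)^3, but the minimal polynomial of A is (x - 1)^2 while the minimal polynomial of B is x - 1. The minimal polynomial is a similarity invariant, so A and B are not similar.

No.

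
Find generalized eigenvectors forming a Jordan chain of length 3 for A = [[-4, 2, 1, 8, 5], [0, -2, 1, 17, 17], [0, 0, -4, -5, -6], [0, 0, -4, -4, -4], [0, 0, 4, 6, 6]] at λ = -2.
v_1 = [[2, 2, 0, 1, -1]]^T, v_2 = [[3, 0, 1, 2, -2]]^T, v_3 = [[1, 1, 0, 0, 0]]^T

We seek v_1 ∈ ker((A + 2I)^3) \ ker((A + 2I)^2), then set v_{i+1} = (A + 2I) v_i.

One such chain is v_1 = [[2, 2, 0, 1, -1]]^T, v_2 = [[3, 0, 1, 2, -2]]^T, v_3 = [[1, 1, 0, 0, 0]]^T. Check: (A + 2I) v_3 = [[0, 0, 0, 0, 0]]^T = 0.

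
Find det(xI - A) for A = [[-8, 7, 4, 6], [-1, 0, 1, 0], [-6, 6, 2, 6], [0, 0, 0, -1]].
xI - A = [[x + 8, -7, -4, -6], [1, x, -1, 0], [6, -6, x - 2, -6], [0, 0, 0, x + 1]].

Expanding det(xI - A) along the first row:
det(xI - A) = + (x + 8)·det([[x, -1, 0], [-6, x - 2, -6], [0, 0, x + 1]]) - (-7)·det([[1, -1, 0], [6, x - 2, -6], [0, 0, x + 1]]) + (-4)·det([[1, x, 0], [6, -6, -6], [0, 0, x + 1]]) - (-6)·det([[1, x, -1], [6, -6, x - 2], [0, 0, 0]]).

Evaluating gives χ_A(x) = x^4 + 7x^3 + 15x^2 + 13x + 4 = (x + 1)^3(x + 4).

χ_A(x) = (x + 1)^3(x + 4)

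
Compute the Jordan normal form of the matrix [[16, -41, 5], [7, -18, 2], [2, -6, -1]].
The characteristic polynomial is det(xI - A) = (x + 1)^3, so the eigenvalues are -1 (algebraic multiplicity 3).

For λ = -1: rank(A + I) = 2, rank((A + I)^2) = 1, rank((A + I)^3) = 0. The eigenspace has dimension 3 - 2 = 1, so there is 1 Jordan block; the rank sequence gives block sizes [3].

Assembling the blocks gives the Jordan form J above.

J = [[-1, 1, 0], [0, -1, 1], [0, 0, -1]]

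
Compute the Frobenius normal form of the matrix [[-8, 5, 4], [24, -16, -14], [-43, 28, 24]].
R = [[0, 0, 2], [1, 0, 4], [0, 1, 0]]

The invariant factors of A (the non-unit diagonal entries of the Smith normal form of xI - A over ℚ[x]) are x^3 - 4x - 2, each dividing the next. The characteristic polynomial is their product, x^3 - 4x - 2.

The rational canonical form is the block-diagonal matrix of companion matrices C(f_i):
R = [[0, 0, 2], [1, 0, 4], [0, 1, 0]].

Note the characteristic polynomial does not split into linear factors over ℚ, so A has no Jordan form over ℚ; the rational canonical form exists over any field.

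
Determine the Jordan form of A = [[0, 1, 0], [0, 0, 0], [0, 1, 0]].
J = [[0, 1, 0], [0, 0, 0], [0, 0, 0]]

The characteristic polynomial is det(xI - A) = x^3, so the eigenvalues are 0 (algebraic multiplicity 3).

For λ = 0: rank(A) = 1, rank(A^2) = 0. The eigenspace has dimension 3 - 1 = 2, so there are 2 Jordan blocks; the rank sequence gives block sizes [2, 1].

Assembling the blocks gives the Jordan form J above.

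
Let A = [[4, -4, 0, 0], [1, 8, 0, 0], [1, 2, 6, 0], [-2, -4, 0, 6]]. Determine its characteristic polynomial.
χ_A(x) = (x - 6)^4

xI - A = [[x - 4, 4, 0, 0], [-1, x - 8, 0, 0], [-1, -2, x - 6, 0], [2, 4, 0, x - 6]].

Expanding det(xI - A) along the first row:
det(xI - A) = + (x - 4)·det([[x - 8, 0, 0], [-2, x - 6, 0], [4, 0, x - 6]]) - (4)·det([[-1, 0, 0], [-1, x - 6, 0], [2, 0, x - 6]]) + (0)·det([[-1, x - 8, 0], [-1, -2, 0], [2, 4, x - 6]]) - (0)·det([[-1, x - 8, 0], [-1, -2, x - 6], [2, 4, 0]]).

Evaluating gives χ_A(x) = x^4 - 24x^3 + 216x^2 - 864x + 1296 = (x - 6)^4.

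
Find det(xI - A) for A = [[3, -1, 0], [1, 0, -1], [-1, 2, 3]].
xI - A = [[x - 3, 1, 0], [-1, x, 1], [1, -2, x - 3]].

Expanding det(xI - A) along the first row:
det(xI - A) = + (x - 3)·det([[x, 1], [-2, x - 3]]) - (1)·det([[-1, 1], [1, x - 3]]) + (0)·det([[-1, x], [1, -2]]).

Evaluating gives χ_A(x) = x^3 - 6x^2 + 12x - 8 = (x - 2)^3.

χ_A(x) = (x - 2)^3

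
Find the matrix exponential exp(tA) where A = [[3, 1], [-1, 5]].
e^{tA} = [[(1 - t)*e^{4*t}, t*e^{4*t}], [-t*e^{4*t}, (t + 1)*e^{4*t}]]

A has Jordan form J = [[4, 1], [0, 4]] with A = PJP^{-1}, so e^{tA} = P e^{tJ} P^{-1}.

For a Jordan block J_k(λ), e^{tJ_k(λ)} = e^{λt} · (I + tN + t^2 N^2/2! + ... + t^{k-1} N^{k-1}/(k-1)!) where N is the nilpotent superdiagonal part.

Assembling the blocks and conjugating back gives the entries of e^{tA} as shown above.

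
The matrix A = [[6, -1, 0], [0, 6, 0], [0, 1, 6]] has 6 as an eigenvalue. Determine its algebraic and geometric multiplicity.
algebraic multiplicity 3, geometric multiplicity 2

The characteristic polynomial is (x - 6)^3, so the factor x - 6 appears with exponent 3: the algebraic multiplicity is 3.

rank(A - 6I) = 1, so the eigenspace has dimension 3 - 1 = 2: the geometric multiplicity is 2.

Since 2 < 3, A is not diagonalizable.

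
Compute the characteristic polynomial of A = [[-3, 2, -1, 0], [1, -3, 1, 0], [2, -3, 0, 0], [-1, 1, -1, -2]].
xI - A = [[x + 3, -2, 1, 0], [-1, x + 3, -1, 0], [-2, 3, x, 0], [1, -1, 1, x + 2]].

Expanding det(xI - A) along the first row:
det(xI - A) = + (x + 3)·det([[x + 3, -1, 0], [3, x, 0], [-1, 1, x + 2]]) - (-2)·det([[-1, -1, 0], [-2, x, 0], [1, 1, x + 2]]) + (1)·det([[-1, x + 3, 0], [-2, 3, 0], [1, -1, x + 2]]) - (0)·det([[-1, x + 3, -1], [-2, 3, x], [1, -1, 1]]).

Evaluating gives χ_A(x) = x^4 + 8x^3 + 24x^2 + 32x + 16 = (x + 2)^4.

χ_A(x) = (x + 2)^4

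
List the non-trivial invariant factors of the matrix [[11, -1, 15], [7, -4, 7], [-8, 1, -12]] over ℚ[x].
The Jordan structure of A has elementary divisors (x + 4)^2, (x - 3). Arranging the block sizes at each eigenvalue in decreasing order and taking row products gives the invariant factors.

Invariant factors (smallest first, each dividing the next): (x - 3)(x + 4)^2.

Check: the last factor (x - 3)(x + 4)^2 is the minimal polynomial, and the product (x - 3)(x + 4)^2 is the characteristic polynomial.

(x - 3)(x + 4)^2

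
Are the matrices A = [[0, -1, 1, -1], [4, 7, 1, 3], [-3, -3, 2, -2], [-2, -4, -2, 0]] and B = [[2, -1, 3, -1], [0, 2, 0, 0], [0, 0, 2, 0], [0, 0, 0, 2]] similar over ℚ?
trace(A) = 9 but trace(B) = 8. The trace is a similarity invariant, so A and B are not similar.

No.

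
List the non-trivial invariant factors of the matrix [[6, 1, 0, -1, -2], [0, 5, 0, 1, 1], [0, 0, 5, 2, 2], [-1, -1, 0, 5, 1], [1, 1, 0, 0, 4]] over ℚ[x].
x - 5, (x - 5)^2, (x - 5)^2

The Jordan structure of A has elementary divisors (x - 5)^2, (x - 5)^2, (x - 5). Arranging the block sizes at each eigenvalue in decreasing order and taking row products gives the invariant factors.

Invariant factors (smallest first, each dividing the next): x - 5, (x - 5)^2, (x - 5)^2.

Check: the last factor (x - 5)^2 is the minimal polynomial, and the product (x - 5)^5 is the characteristic polynomial.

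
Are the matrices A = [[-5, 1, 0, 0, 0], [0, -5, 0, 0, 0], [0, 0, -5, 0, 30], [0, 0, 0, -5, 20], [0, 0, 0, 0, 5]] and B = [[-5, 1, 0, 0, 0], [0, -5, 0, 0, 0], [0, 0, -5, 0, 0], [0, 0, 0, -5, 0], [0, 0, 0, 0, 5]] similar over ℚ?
Yes.

Two matrices over a field are similar if and only if they have the same invariant factors.

Both A and B have characteristic polynomial (x - 5)(x + 5)^4 and minimal polynomial (x - 5)(x + 5)^2. Computing further, both have invariant factors x + 5, x + 5, (x - 5)(x + 5)^2. Hence A and B are similar.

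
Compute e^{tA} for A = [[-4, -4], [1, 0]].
A has Jordan form J = [[-2, 1], [0, -2]] with A = PJP^{-1}, so e^{tA} = P e^{tJ} P^{-1}.

For a Jordan block J_k(λ), e^{tJ_k(λ)} = e^{λt} · (I + tN + t^2 N^2/2! + ... + t^{k-1} N^{k-1}/(k-1)!) where N is the nilpotent superdiagonal part.

Assembling the blocks and conjugating back gives the entries of e^{tA} as shown above.

e^{tA} = [[(1 - 2*t)*e^{-2*t}, -4*t*e^{-2*t}], [t*e^{-2*t}, (2*t + 1)*e^{-2*t}]]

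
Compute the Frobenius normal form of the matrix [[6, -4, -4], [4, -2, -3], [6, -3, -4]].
R = [[0, 0, 2], [1, 0, -3], [0, 1, 0]]

The invariant factors of A (the non-unit diagonal entries of the Smith normal form of xI - A over ℚ[x]) are x^3 + 3x - 2, each dividing the next. The characteristic polynomial is their product, x^3 + 3x - 2.

The rational canonical form is the block-diagonal matrix of companion matrices C(f_i):
R = [[0, 0, 2], [1, 0, -3], [0, 1, 0]].

Note the characteristic polynomial does not split into linear factors over ℚ, so A has no Jordan form over ℚ; the rational canonical form exists over any field.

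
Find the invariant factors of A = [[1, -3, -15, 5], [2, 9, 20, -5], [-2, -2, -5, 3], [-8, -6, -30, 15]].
(x - 5)^2, (x - 5)^2

The Jordan structure of A has elementary divisors (x - 5)^2, (x - 5)^2. Arranging the block sizes at each eigenvalue in decreasing order and taking row products gives the invariant factors.

Invariant factors (smallest first, each dividing the next): (x - 5)^2, (x - 5)^2.

Check: the last factor (x - 5)^2 is the minimal polynomial, and the product (x - 5)^4 is the characteristic polynomial.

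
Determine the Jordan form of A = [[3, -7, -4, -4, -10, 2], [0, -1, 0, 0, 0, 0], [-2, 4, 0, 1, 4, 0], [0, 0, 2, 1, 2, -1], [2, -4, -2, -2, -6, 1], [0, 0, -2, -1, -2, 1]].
The characteristic polynomial is det(xI - A) = x^4(x + 1)^2, so the eigenvalues are -1 (algebraic multiplicity 2), 0 (algebraic multiplicity 4).

For λ = -1: rank(A + I) = 5, rank((A + I)^2) = 4. The eigenspace has dimension 6 - 5 = 1, so there is 1 Jordan block; the rank sequence gives block sizes [2].

For λ = 0: rank(A) = 4, rank(A^2) = 3, rank(A^3) = 2. The eigenspace has dimension 6 - 4 = 2, so there are 2 Jordan blocks; the rank sequence gives block sizes [3, 1].

Assembling the blocks gives the Jordan form J above.

J = [[-1, 1, 0, 0, 0, 0], [0, -1, 0, 0, 0, 0], [0, 0, 0, 1, 0, 0], [0, 0, 0, 0, 1, 0], [0, 0, 0, 0, 0, 0], [0, 0, 0, 0, 0, 0]]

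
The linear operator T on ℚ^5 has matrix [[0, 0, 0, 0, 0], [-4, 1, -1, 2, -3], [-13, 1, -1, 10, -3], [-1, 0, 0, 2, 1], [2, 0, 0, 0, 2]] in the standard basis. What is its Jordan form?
The characteristic polynomial is det(xI - A) = x^3(x - 2)^2, so the eigenvalues are 0 (algebraic multiplicity 3), 2 (algebraic multiplicity 2).

For λ = 0: rank(A) = 4, rank(A^2) = 3, rank(A^3) = 2. The eigenspace has dimension 5 - 4 = 1, so there is 1 Jordan block; the rank sequence gives block sizes [3].

For λ = 2: rank(A - 2I) = 4, rank((A - 2I)^2) = 3. The eigenspace has dimension 5 - 4 = 1, so there is 1 Jordan block; the rank sequence gives block sizes [2].

Assembling the blocks gives the Jordan form J above.

J = [[0, 1, 0, 0, 0], [0, 0, 1, 0, 0], [0, 0, 0, 0, 0], [0, 0, 0, 2, 1], [0, 0, 0, 0, 2]]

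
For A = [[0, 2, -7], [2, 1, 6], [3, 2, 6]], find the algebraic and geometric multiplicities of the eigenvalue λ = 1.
The characteristic polynomial is (x - 5)(x - 1)^2, so the factor x - 1 appears with exponent 2: the algebraic multiplicity is 2.

rank(A - I) = 2, so the eigenspace has dimension 3 - 2 = 1: the geometric multiplicity is 1.

Since 1 < 2, A is not diagonalizable.

algebraic multiplicity 2, geometric multiplicity 1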